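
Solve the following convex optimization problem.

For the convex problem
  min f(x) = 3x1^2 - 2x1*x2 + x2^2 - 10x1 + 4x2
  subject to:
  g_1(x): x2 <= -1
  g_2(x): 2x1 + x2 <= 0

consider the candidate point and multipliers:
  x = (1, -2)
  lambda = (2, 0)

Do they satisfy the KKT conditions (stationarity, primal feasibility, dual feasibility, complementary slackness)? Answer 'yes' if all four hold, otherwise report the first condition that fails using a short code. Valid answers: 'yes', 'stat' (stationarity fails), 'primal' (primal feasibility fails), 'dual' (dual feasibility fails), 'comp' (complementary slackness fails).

Gradient of f: grad f(x) = Q x + c = (0, -2)
Constraint values g_i(x) = a_i^T x - b_i:
  g_1((1, -2)) = -1
  g_2((1, -2)) = 0
Stationarity residual: grad f(x) + sum_i lambda_i a_i = (0, 0)
  -> stationarity OK
Primal feasibility (all g_i <= 0): OK
Dual feasibility (all lambda_i >= 0): OK
Complementary slackness (lambda_i * g_i(x) = 0 for all i): FAILS

Verdict: the first failing condition is complementary_slackness -> comp.

comp


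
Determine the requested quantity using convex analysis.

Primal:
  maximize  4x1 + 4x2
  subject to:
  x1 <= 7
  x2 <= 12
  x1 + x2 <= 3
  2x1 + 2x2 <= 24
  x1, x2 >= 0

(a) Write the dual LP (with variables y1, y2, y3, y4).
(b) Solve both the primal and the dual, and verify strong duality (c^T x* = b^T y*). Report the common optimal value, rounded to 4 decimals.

The standard primal-dual pair for 'max c^T x s.t. A x <= b, x >= 0' is:
  Dual:  min b^T y  s.t.  A^T y >= c,  y >= 0.

So the dual LP is:
  minimize  7y1 + 12y2 + 3y3 + 24y4
  subject to:
    y1 + y3 + 2y4 >= 4
    y2 + y3 + 2y4 >= 4
    y1, y2, y3, y4 >= 0

Solving the primal: x* = (3, 0).
  primal value c^T x* = 12.
Solving the dual: y* = (0, 0, 4, 0).
  dual value b^T y* = 12.
Strong duality: c^T x* = b^T y*. Confirmed.

12


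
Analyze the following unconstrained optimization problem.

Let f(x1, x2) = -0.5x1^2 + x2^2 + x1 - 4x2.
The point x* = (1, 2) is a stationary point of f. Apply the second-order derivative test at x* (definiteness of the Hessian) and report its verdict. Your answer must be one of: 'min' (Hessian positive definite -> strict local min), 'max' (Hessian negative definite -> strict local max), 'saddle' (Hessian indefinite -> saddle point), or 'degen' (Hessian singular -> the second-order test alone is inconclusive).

Compute the Hessian H = grad^2 f:
  H = [[-1, 0], [0, 2]]
Verify stationarity: grad f(x*) = H x* + g = (0, 0).
Eigenvalues of H: -1, 2.
Eigenvalues have mixed signs, so H is indefinite -> x* is a saddle point.

saddle


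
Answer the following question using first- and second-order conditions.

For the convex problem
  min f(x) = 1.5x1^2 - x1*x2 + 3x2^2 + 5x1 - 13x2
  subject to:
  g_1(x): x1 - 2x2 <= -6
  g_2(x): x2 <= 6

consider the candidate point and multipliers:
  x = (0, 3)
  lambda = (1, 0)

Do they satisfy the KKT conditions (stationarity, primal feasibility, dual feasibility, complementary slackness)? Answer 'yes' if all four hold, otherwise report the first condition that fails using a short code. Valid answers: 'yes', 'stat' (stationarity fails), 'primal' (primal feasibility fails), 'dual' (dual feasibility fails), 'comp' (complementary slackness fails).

Gradient of f: grad f(x) = Q x + c = (2, 5)
Constraint values g_i(x) = a_i^T x - b_i:
  g_1((0, 3)) = 0
  g_2((0, 3)) = -3
Stationarity residual: grad f(x) + sum_i lambda_i a_i = (3, 3)
  -> stationarity FAILS
Primal feasibility (all g_i <= 0): OK
Dual feasibility (all lambda_i >= 0): OK
Complementary slackness (lambda_i * g_i(x) = 0 for all i): OK

Verdict: the first failing condition is stationarity -> stat.

stat


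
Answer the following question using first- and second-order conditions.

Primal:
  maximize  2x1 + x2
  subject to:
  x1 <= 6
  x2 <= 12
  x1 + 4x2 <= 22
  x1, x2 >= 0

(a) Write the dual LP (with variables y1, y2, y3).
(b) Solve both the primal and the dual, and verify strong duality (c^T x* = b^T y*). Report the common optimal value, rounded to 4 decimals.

The standard primal-dual pair for 'max c^T x s.t. A x <= b, x >= 0' is:
  Dual:  min b^T y  s.t.  A^T y >= c,  y >= 0.

So the dual LP is:
  minimize  6y1 + 12y2 + 22y3
  subject to:
    y1 + y3 >= 2
    y2 + 4y3 >= 1
    y1, y2, y3 >= 0

Solving the primal: x* = (6, 4).
  primal value c^T x* = 16.
Solving the dual: y* = (1.75, 0, 0.25).
  dual value b^T y* = 16.
Strong duality: c^T x* = b^T y*. Confirmed.

16


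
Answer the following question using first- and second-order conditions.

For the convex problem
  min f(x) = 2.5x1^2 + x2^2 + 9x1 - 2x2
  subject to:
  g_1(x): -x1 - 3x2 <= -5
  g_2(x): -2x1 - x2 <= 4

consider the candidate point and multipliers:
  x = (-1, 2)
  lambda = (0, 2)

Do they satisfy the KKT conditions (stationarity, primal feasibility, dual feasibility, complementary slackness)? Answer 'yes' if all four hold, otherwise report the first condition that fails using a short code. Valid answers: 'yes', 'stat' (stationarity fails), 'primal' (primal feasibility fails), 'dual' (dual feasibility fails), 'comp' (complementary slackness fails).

Gradient of f: grad f(x) = Q x + c = (4, 2)
Constraint values g_i(x) = a_i^T x - b_i:
  g_1((-1, 2)) = 0
  g_2((-1, 2)) = -4
Stationarity residual: grad f(x) + sum_i lambda_i a_i = (0, 0)
  -> stationarity OK
Primal feasibility (all g_i <= 0): OK
Dual feasibility (all lambda_i >= 0): OK
Complementary slackness (lambda_i * g_i(x) = 0 for all i): FAILS

Verdict: the first failing condition is complementary_slackness -> comp.

comp


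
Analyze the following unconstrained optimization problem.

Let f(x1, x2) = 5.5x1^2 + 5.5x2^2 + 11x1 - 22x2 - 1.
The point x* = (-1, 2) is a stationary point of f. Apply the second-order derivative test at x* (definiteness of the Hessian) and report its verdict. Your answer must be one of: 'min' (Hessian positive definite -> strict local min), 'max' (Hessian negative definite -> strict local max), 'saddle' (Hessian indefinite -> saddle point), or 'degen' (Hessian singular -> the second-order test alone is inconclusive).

Compute the Hessian H = grad^2 f:
  H = [[11, 0], [0, 11]]
Verify stationarity: grad f(x*) = H x* + g = (0, 0).
Eigenvalues of H: 11, 11.
Both eigenvalues > 0, so H is positive definite -> x* is a strict local min.

min


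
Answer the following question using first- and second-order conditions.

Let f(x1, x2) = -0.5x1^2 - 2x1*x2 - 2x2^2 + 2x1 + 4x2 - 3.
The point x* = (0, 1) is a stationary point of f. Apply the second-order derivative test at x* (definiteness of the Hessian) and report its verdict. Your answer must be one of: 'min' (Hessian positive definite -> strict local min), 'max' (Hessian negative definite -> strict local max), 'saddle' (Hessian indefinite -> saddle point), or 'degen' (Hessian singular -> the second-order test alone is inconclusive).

Compute the Hessian H = grad^2 f:
  H = [[-1, -2], [-2, -4]]
Verify stationarity: grad f(x*) = H x* + g = (0, 0).
Eigenvalues of H: -5, 0.
H has a zero eigenvalue (singular; negative semidefinite but not definite), so H is neither positive definite, negative definite, nor indefinite. The second-order test alone is inconclusive -> degen.
(Indeed, f is constant along the null direction of H through x*, so x* is not a strict local extremum.)

degen


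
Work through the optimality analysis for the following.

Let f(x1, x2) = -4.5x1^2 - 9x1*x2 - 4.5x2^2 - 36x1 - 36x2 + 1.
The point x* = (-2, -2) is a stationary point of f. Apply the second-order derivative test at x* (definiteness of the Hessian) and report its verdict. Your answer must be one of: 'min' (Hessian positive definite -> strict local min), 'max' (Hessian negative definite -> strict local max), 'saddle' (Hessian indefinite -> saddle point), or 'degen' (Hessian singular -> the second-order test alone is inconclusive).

Compute the Hessian H = grad^2 f:
  H = [[-9, -9], [-9, -9]]
Verify stationarity: grad f(x*) = H x* + g = (0, 0).
Eigenvalues of H: -18, 0.
H has a zero eigenvalue (singular; negative semidefinite but not definite), so H is neither positive definite, negative definite, nor indefinite. The second-order test alone is inconclusive -> degen.
(Indeed, f is constant along the null direction of H through x*, so x* is not a strict local extremum.)

degen


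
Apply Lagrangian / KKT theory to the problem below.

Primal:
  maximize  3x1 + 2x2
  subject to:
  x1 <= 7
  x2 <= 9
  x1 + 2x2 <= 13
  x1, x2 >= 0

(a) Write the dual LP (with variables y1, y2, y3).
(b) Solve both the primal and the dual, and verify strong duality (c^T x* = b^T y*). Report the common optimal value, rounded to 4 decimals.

The standard primal-dual pair for 'max c^T x s.t. A x <= b, x >= 0' is:
  Dual:  min b^T y  s.t.  A^T y >= c,  y >= 0.

So the dual LP is:
  minimize  7y1 + 9y2 + 13y3
  subject to:
    y1 + y3 >= 3
    y2 + 2y3 >= 2
    y1, y2, y3 >= 0

Solving the primal: x* = (7, 3).
  primal value c^T x* = 27.
Solving the dual: y* = (2, 0, 1).
  dual value b^T y* = 27.
Strong duality: c^T x* = b^T y*. Confirmed.

27


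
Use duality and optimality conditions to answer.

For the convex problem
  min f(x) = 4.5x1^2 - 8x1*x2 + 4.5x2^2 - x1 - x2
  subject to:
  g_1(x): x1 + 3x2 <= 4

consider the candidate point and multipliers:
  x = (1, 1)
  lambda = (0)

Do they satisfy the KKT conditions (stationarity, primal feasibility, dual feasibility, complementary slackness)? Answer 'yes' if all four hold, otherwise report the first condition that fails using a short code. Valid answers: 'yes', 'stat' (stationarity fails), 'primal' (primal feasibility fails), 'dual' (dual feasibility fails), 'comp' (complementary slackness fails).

Gradient of f: grad f(x) = Q x + c = (0, 0)
Constraint values g_i(x) = a_i^T x - b_i:
  g_1((1, 1)) = 0
Stationarity residual: grad f(x) + sum_i lambda_i a_i = (0, 0)
  -> stationarity OK
Primal feasibility (all g_i <= 0): OK
Dual feasibility (all lambda_i >= 0): OK
Complementary slackness (lambda_i * g_i(x) = 0 for all i): OK

Verdict: yes, KKT holds.

yes


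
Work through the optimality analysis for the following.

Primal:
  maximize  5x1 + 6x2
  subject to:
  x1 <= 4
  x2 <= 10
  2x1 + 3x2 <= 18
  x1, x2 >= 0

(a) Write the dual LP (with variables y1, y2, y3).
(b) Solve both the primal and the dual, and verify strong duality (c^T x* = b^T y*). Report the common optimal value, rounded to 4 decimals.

The standard primal-dual pair for 'max c^T x s.t. A x <= b, x >= 0' is:
  Dual:  min b^T y  s.t.  A^T y >= c,  y >= 0.

So the dual LP is:
  minimize  4y1 + 10y2 + 18y3
  subject to:
    y1 + 2y3 >= 5
    y2 + 3y3 >= 6
    y1, y2, y3 >= 0

Solving the primal: x* = (4, 3.3333).
  primal value c^T x* = 40.
Solving the dual: y* = (1, 0, 2).
  dual value b^T y* = 40.
Strong duality: c^T x* = b^T y*. Confirmed.

40


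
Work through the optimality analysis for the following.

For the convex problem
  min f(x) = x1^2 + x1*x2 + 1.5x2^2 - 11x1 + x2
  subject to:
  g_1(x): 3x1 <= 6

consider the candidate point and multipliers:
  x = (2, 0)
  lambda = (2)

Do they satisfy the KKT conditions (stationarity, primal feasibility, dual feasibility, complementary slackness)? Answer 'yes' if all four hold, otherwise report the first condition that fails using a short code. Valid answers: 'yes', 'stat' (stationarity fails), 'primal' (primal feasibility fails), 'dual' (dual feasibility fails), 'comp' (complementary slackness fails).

Gradient of f: grad f(x) = Q x + c = (-7, 3)
Constraint values g_i(x) = a_i^T x - b_i:
  g_1((2, 0)) = 0
Stationarity residual: grad f(x) + sum_i lambda_i a_i = (-1, 3)
  -> stationarity FAILS
Primal feasibility (all g_i <= 0): OK
Dual feasibility (all lambda_i >= 0): OK
Complementary slackness (lambda_i * g_i(x) = 0 for all i): OK

Verdict: the first failing condition is stationarity -> stat.

stat


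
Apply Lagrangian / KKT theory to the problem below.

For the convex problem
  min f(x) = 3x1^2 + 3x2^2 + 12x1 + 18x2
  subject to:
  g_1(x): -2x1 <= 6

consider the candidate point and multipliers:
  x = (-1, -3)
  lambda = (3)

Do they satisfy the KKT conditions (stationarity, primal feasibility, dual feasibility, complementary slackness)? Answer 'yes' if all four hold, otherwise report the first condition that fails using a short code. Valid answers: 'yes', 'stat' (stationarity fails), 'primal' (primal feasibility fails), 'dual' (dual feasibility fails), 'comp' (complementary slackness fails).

Gradient of f: grad f(x) = Q x + c = (6, 0)
Constraint values g_i(x) = a_i^T x - b_i:
  g_1((-1, -3)) = -4
Stationarity residual: grad f(x) + sum_i lambda_i a_i = (0, 0)
  -> stationarity OK
Primal feasibility (all g_i <= 0): OK
Dual feasibility (all lambda_i >= 0): OK
Complementary slackness (lambda_i * g_i(x) = 0 for all i): FAILS

Verdict: the first failing condition is complementary_slackness -> comp.

comp


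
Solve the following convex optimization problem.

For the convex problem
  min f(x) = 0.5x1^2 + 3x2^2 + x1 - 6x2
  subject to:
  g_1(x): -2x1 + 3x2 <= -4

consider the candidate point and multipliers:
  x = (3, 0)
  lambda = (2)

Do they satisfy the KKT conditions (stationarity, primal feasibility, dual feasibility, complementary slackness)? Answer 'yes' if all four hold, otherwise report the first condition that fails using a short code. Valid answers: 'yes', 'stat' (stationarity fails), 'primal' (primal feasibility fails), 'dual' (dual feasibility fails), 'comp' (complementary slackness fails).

Gradient of f: grad f(x) = Q x + c = (4, -6)
Constraint values g_i(x) = a_i^T x - b_i:
  g_1((3, 0)) = -2
Stationarity residual: grad f(x) + sum_i lambda_i a_i = (0, 0)
  -> stationarity OK
Primal feasibility (all g_i <= 0): OK
Dual feasibility (all lambda_i >= 0): OK
Complementary slackness (lambda_i * g_i(x) = 0 for all i): FAILS

Verdict: the first failing condition is complementary_slackness -> comp.

comp


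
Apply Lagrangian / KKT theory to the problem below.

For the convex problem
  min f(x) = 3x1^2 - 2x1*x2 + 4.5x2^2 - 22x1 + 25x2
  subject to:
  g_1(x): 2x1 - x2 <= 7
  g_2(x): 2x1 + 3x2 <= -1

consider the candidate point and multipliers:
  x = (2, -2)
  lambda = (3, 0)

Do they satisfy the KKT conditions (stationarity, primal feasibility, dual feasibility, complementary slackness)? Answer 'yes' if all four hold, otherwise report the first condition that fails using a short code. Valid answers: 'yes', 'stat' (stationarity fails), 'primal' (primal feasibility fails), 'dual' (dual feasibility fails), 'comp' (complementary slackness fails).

Gradient of f: grad f(x) = Q x + c = (-6, 3)
Constraint values g_i(x) = a_i^T x - b_i:
  g_1((2, -2)) = -1
  g_2((2, -2)) = -1
Stationarity residual: grad f(x) + sum_i lambda_i a_i = (0, 0)
  -> stationarity OK
Primal feasibility (all g_i <= 0): OK
Dual feasibility (all lambda_i >= 0): OK
Complementary slackness (lambda_i * g_i(x) = 0 for all i): FAILS

Verdict: the first failing condition is complementary_slackness -> comp.

comp


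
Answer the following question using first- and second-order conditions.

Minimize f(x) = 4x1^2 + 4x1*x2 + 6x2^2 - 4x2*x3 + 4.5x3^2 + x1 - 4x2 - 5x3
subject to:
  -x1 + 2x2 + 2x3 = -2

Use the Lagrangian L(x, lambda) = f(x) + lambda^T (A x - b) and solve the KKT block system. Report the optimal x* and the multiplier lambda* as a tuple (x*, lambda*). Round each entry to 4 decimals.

Form the Lagrangian:
  L(x, lambda) = (1/2) x^T Q x + c^T x + lambda^T (A x - b)
Stationarity (grad_x L = 0): Q x + c + A^T lambda = 0.
Primal feasibility: A x = b.

This gives the KKT block system:
  [ Q   A^T ] [ x     ]   [-c ]
  [ A    0  ] [ lambda ] = [ b ]

Solving the linear system:
  x*      = (0.4777, -0.4416, -0.3196)
  lambda* = (3.055)
  f(x*)   = 4.9759

x* = (0.4777, -0.4416, -0.3196), lambda* = (3.055)


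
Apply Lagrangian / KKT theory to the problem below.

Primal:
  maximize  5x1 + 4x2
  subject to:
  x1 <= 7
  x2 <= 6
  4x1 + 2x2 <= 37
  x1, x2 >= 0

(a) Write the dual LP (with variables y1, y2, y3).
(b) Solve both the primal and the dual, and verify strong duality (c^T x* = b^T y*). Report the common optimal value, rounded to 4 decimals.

The standard primal-dual pair for 'max c^T x s.t. A x <= b, x >= 0' is:
  Dual:  min b^T y  s.t.  A^T y >= c,  y >= 0.

So the dual LP is:
  minimize  7y1 + 6y2 + 37y3
  subject to:
    y1 + 4y3 >= 5
    y2 + 2y3 >= 4
    y1, y2, y3 >= 0

Solving the primal: x* = (6.25, 6).
  primal value c^T x* = 55.25.
Solving the dual: y* = (0, 1.5, 1.25).
  dual value b^T y* = 55.25.
Strong duality: c^T x* = b^T y*. Confirmed.

55.25


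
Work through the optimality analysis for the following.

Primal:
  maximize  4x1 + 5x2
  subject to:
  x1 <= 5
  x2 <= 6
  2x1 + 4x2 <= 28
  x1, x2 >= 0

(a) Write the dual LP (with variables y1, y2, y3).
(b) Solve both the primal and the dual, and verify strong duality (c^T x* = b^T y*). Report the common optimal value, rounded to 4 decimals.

The standard primal-dual pair for 'max c^T x s.t. A x <= b, x >= 0' is:
  Dual:  min b^T y  s.t.  A^T y >= c,  y >= 0.

So the dual LP is:
  minimize  5y1 + 6y2 + 28y3
  subject to:
    y1 + 2y3 >= 4
    y2 + 4y3 >= 5
    y1, y2, y3 >= 0

Solving the primal: x* = (5, 4.5).
  primal value c^T x* = 42.5.
Solving the dual: y* = (1.5, 0, 1.25).
  dual value b^T y* = 42.5.
Strong duality: c^T x* = b^T y*. Confirmed.

42.5


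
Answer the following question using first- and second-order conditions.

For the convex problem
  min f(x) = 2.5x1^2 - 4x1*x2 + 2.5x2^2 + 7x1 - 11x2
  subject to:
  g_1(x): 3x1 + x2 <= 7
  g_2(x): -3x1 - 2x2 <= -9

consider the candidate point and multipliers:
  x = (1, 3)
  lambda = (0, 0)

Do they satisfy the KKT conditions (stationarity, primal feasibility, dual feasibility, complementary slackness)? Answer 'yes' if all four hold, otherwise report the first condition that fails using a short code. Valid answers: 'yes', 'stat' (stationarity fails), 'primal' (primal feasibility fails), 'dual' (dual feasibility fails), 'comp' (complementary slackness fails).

Gradient of f: grad f(x) = Q x + c = (0, 0)
Constraint values g_i(x) = a_i^T x - b_i:
  g_1((1, 3)) = -1
  g_2((1, 3)) = 0
Stationarity residual: grad f(x) + sum_i lambda_i a_i = (0, 0)
  -> stationarity OK
Primal feasibility (all g_i <= 0): OK
Dual feasibility (all lambda_i >= 0): OK
Complementary slackness (lambda_i * g_i(x) = 0 for all i): OK

Verdict: yes, KKT holds.

yes


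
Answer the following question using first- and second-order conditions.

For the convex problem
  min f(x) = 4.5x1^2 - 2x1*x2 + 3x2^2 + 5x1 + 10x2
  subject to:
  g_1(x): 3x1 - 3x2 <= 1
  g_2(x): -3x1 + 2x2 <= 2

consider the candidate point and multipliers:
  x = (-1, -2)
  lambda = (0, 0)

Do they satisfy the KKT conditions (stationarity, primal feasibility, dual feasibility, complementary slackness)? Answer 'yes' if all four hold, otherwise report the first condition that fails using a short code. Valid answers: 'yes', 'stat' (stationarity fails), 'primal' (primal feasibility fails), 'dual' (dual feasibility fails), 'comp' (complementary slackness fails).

Gradient of f: grad f(x) = Q x + c = (0, 0)
Constraint values g_i(x) = a_i^T x - b_i:
  g_1((-1, -2)) = 2
  g_2((-1, -2)) = -3
Stationarity residual: grad f(x) + sum_i lambda_i a_i = (0, 0)
  -> stationarity OK
Primal feasibility (all g_i <= 0): FAILS
Dual feasibility (all lambda_i >= 0): OK
Complementary slackness (lambda_i * g_i(x) = 0 for all i): OK

Verdict: the first failing condition is primal_feasibility -> primal.

primal


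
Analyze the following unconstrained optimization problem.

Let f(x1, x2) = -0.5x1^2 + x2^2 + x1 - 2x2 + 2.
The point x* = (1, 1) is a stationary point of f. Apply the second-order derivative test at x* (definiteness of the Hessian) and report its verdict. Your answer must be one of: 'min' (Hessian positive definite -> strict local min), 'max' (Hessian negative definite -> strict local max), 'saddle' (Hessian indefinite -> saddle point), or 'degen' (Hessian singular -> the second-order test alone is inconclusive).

Compute the Hessian H = grad^2 f:
  H = [[-1, 0], [0, 2]]
Verify stationarity: grad f(x*) = H x* + g = (0, 0).
Eigenvalues of H: -1, 2.
Eigenvalues have mixed signs, so H is indefinite -> x* is a saddle point.

saddle


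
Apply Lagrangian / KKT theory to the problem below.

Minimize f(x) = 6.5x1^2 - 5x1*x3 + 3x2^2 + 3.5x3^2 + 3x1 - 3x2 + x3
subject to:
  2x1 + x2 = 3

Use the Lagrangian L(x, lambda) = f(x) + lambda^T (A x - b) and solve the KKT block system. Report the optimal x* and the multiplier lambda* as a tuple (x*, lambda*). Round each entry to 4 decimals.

Form the Lagrangian:
  L(x, lambda) = (1/2) x^T Q x + c^T x + lambda^T (A x - b)
Stationarity (grad_x L = 0): Q x + c + A^T lambda = 0.
Primal feasibility: A x = b.

This gives the KKT block system:
  [ Q   A^T ] [ x     ]   [-c ]
  [ A    0  ] [ lambda ] = [ b ]

Solving the linear system:
  x*      = (0.7863, 1.4274, 0.4188)
  lambda* = (-5.5641)
  f(x*)   = 7.594

x* = (0.7863, 1.4274, 0.4188), lambda* = (-5.5641)


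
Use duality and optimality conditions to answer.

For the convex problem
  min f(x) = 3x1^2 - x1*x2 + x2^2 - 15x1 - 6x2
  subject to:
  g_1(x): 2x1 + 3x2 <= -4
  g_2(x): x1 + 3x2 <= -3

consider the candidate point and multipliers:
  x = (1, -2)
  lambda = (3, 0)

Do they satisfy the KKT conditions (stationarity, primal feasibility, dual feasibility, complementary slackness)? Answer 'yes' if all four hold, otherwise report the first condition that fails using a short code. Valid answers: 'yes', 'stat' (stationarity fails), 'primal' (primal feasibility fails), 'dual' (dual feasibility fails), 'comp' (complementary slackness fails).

Gradient of f: grad f(x) = Q x + c = (-7, -11)
Constraint values g_i(x) = a_i^T x - b_i:
  g_1((1, -2)) = 0
  g_2((1, -2)) = -2
Stationarity residual: grad f(x) + sum_i lambda_i a_i = (-1, -2)
  -> stationarity FAILS
Primal feasibility (all g_i <= 0): OK
Dual feasibility (all lambda_i >= 0): OK
Complementary slackness (lambda_i * g_i(x) = 0 for all i): OK

Verdict: the first failing condition is stationarity -> stat.

stat


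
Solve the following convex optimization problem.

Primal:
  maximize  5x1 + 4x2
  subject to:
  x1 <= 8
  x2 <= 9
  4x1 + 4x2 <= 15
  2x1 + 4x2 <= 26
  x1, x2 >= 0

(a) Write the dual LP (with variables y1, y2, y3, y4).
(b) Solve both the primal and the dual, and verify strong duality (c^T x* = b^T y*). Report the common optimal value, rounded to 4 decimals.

The standard primal-dual pair for 'max c^T x s.t. A x <= b, x >= 0' is:
  Dual:  min b^T y  s.t.  A^T y >= c,  y >= 0.

So the dual LP is:
  minimize  8y1 + 9y2 + 15y3 + 26y4
  subject to:
    y1 + 4y3 + 2y4 >= 5
    y2 + 4y3 + 4y4 >= 4
    y1, y2, y3, y4 >= 0

Solving the primal: x* = (3.75, 0).
  primal value c^T x* = 18.75.
Solving the dual: y* = (0, 0, 1.25, 0).
  dual value b^T y* = 18.75.
Strong duality: c^T x* = b^T y*. Confirmed.

18.75


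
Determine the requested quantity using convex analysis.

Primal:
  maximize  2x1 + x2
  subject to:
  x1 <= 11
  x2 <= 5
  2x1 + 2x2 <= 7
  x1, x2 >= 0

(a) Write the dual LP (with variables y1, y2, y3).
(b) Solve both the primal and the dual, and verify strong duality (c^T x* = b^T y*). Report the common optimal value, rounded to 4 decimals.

The standard primal-dual pair for 'max c^T x s.t. A x <= b, x >= 0' is:
  Dual:  min b^T y  s.t.  A^T y >= c,  y >= 0.

So the dual LP is:
  minimize  11y1 + 5y2 + 7y3
  subject to:
    y1 + 2y3 >= 2
    y2 + 2y3 >= 1
    y1, y2, y3 >= 0

Solving the primal: x* = (3.5, 0).
  primal value c^T x* = 7.
Solving the dual: y* = (0, 0, 1).
  dual value b^T y* = 7.
Strong duality: c^T x* = b^T y*. Confirmed.

7


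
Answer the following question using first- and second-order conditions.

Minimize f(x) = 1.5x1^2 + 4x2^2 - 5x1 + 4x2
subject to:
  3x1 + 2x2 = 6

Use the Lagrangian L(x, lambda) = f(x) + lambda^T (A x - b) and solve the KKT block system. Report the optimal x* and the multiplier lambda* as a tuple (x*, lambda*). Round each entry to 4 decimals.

Form the Lagrangian:
  L(x, lambda) = (1/2) x^T Q x + c^T x + lambda^T (A x - b)
Stationarity (grad_x L = 0): Q x + c + A^T lambda = 0.
Primal feasibility: A x = b.

This gives the KKT block system:
  [ Q   A^T ] [ x     ]   [-c ]
  [ A    0  ] [ lambda ] = [ b ]

Solving the linear system:
  x*      = (2.2381, -0.3571)
  lambda* = (-0.5714)
  f(x*)   = -4.5952

x* = (2.2381, -0.3571), lambda* = (-0.5714)


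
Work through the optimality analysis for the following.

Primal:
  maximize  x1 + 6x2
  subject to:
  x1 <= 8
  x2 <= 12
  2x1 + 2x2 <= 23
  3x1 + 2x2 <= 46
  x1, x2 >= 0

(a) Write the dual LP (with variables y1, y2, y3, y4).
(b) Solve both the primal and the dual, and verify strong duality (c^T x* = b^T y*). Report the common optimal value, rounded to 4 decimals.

The standard primal-dual pair for 'max c^T x s.t. A x <= b, x >= 0' is:
  Dual:  min b^T y  s.t.  A^T y >= c,  y >= 0.

So the dual LP is:
  minimize  8y1 + 12y2 + 23y3 + 46y4
  subject to:
    y1 + 2y3 + 3y4 >= 1
    y2 + 2y3 + 2y4 >= 6
    y1, y2, y3, y4 >= 0

Solving the primal: x* = (0, 11.5).
  primal value c^T x* = 69.
Solving the dual: y* = (0, 0, 3, 0).
  dual value b^T y* = 69.
Strong duality: c^T x* = b^T y*. Confirmed.

69


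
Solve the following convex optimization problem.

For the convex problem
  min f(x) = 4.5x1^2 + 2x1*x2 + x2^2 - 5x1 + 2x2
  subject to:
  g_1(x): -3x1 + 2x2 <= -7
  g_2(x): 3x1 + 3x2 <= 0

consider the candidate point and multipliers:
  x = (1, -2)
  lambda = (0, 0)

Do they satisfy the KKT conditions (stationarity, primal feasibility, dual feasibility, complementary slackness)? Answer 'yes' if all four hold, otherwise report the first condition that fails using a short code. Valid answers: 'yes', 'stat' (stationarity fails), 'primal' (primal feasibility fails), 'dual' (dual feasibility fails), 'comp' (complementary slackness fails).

Gradient of f: grad f(x) = Q x + c = (0, 0)
Constraint values g_i(x) = a_i^T x - b_i:
  g_1((1, -2)) = 0
  g_2((1, -2)) = -3
Stationarity residual: grad f(x) + sum_i lambda_i a_i = (0, 0)
  -> stationarity OK
Primal feasibility (all g_i <= 0): OK
Dual feasibility (all lambda_i >= 0): OK
Complementary slackness (lambda_i * g_i(x) = 0 for all i): OK

Verdict: yes, KKT holds.

yes


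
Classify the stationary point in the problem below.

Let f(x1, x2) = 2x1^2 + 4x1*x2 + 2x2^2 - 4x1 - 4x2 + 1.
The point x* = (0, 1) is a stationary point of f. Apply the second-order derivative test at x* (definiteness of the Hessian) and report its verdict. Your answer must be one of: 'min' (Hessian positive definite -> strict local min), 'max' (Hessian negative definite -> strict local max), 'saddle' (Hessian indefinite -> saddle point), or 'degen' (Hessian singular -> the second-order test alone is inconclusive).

Compute the Hessian H = grad^2 f:
  H = [[4, 4], [4, 4]]
Verify stationarity: grad f(x*) = H x* + g = (0, 0).
Eigenvalues of H: 0, 8.
H has a zero eigenvalue (singular; positive semidefinite but not definite), so H is neither positive definite, negative definite, nor indefinite. The second-order test alone is inconclusive -> degen.
(Indeed, f is constant along the null direction of H through x*, so x* is not a strict local extremum.)

degen


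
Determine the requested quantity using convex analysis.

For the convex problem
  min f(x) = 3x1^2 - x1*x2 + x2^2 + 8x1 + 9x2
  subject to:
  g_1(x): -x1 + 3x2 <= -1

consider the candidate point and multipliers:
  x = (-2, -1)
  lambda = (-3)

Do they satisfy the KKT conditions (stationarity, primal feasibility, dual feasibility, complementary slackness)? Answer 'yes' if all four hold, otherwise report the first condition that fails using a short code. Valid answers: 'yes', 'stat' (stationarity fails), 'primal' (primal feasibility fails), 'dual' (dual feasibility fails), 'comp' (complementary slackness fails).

Gradient of f: grad f(x) = Q x + c = (-3, 9)
Constraint values g_i(x) = a_i^T x - b_i:
  g_1((-2, -1)) = 0
Stationarity residual: grad f(x) + sum_i lambda_i a_i = (0, 0)
  -> stationarity OK
Primal feasibility (all g_i <= 0): OK
Dual feasibility (all lambda_i >= 0): FAILS
Complementary slackness (lambda_i * g_i(x) = 0 for all i): OK

Verdict: the first failing condition is dual_feasibility -> dual.

dual


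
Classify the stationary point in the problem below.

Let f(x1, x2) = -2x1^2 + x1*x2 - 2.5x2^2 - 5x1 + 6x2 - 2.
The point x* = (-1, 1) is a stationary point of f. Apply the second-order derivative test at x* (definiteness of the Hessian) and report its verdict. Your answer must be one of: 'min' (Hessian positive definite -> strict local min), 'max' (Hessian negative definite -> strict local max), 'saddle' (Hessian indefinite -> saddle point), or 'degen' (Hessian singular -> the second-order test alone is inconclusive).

Compute the Hessian H = grad^2 f:
  H = [[-4, 1], [1, -5]]
Verify stationarity: grad f(x*) = H x* + g = (0, 0).
Eigenvalues of H: -5.618, -3.382.
Both eigenvalues < 0, so H is negative definite -> x* is a strict local max.

max


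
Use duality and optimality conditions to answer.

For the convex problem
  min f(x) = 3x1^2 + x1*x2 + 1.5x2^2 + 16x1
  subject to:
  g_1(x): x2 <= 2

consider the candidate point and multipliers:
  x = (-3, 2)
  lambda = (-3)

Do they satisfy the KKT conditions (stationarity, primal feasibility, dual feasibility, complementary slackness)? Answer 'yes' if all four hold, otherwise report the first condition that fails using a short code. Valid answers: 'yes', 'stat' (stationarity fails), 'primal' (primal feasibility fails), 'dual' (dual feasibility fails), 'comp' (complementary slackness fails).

Gradient of f: grad f(x) = Q x + c = (0, 3)
Constraint values g_i(x) = a_i^T x - b_i:
  g_1((-3, 2)) = 0
Stationarity residual: grad f(x) + sum_i lambda_i a_i = (0, 0)
  -> stationarity OK
Primal feasibility (all g_i <= 0): OK
Dual feasibility (all lambda_i >= 0): FAILS
Complementary slackness (lambda_i * g_i(x) = 0 for all i): OK

Verdict: the first failing condition is dual_feasibility -> dual.

dual


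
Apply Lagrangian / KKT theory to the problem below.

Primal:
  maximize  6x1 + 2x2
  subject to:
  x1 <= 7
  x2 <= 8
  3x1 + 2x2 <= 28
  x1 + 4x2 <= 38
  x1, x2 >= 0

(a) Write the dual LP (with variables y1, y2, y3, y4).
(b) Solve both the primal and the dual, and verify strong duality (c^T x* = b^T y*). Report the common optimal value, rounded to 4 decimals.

The standard primal-dual pair for 'max c^T x s.t. A x <= b, x >= 0' is:
  Dual:  min b^T y  s.t.  A^T y >= c,  y >= 0.

So the dual LP is:
  minimize  7y1 + 8y2 + 28y3 + 38y4
  subject to:
    y1 + 3y3 + y4 >= 6
    y2 + 2y3 + 4y4 >= 2
    y1, y2, y3, y4 >= 0

Solving the primal: x* = (7, 3.5).
  primal value c^T x* = 49.
Solving the dual: y* = (3, 0, 1, 0).
  dual value b^T y* = 49.
Strong duality: c^T x* = b^T y*. Confirmed.

49


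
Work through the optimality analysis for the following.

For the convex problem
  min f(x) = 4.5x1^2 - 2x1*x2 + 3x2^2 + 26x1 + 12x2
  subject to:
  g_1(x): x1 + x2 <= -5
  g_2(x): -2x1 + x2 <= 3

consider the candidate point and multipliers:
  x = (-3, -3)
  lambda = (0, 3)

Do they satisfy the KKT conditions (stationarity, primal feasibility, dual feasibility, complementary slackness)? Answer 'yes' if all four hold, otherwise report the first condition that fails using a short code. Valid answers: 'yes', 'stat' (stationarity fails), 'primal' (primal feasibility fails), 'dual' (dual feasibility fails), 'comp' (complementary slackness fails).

Gradient of f: grad f(x) = Q x + c = (5, 0)
Constraint values g_i(x) = a_i^T x - b_i:
  g_1((-3, -3)) = -1
  g_2((-3, -3)) = 0
Stationarity residual: grad f(x) + sum_i lambda_i a_i = (-1, 3)
  -> stationarity FAILS
Primal feasibility (all g_i <= 0): OK
Dual feasibility (all lambda_i >= 0): OK
Complementary slackness (lambda_i * g_i(x) = 0 for all i): OK

Verdict: the first failing condition is stationarity -> stat.

stat


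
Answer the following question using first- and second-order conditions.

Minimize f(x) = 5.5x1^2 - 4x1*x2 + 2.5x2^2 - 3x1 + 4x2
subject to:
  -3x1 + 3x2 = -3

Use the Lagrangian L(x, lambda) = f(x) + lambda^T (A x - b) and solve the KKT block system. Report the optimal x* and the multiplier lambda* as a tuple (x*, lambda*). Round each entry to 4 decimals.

Form the Lagrangian:
  L(x, lambda) = (1/2) x^T Q x + c^T x + lambda^T (A x - b)
Stationarity (grad_x L = 0): Q x + c + A^T lambda = 0.
Primal feasibility: A x = b.

This gives the KKT block system:
  [ Q   A^T ] [ x     ]   [-c ]
  [ A    0  ] [ lambda ] = [ b ]

Solving the linear system:
  x*      = (0, -1)
  lambda* = (0.3333)
  f(x*)   = -1.5

x* = (0, -1), lambda* = (0.3333)


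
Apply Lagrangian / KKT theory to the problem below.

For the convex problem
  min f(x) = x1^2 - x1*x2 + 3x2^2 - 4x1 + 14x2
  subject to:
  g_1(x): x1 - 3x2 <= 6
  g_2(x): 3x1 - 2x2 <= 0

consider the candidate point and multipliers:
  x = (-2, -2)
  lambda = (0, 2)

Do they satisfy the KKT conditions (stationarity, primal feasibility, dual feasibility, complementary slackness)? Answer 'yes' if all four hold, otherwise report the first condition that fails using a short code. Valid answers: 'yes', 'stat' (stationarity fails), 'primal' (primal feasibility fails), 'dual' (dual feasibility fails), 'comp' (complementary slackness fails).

Gradient of f: grad f(x) = Q x + c = (-6, 4)
Constraint values g_i(x) = a_i^T x - b_i:
  g_1((-2, -2)) = -2
  g_2((-2, -2)) = -2
Stationarity residual: grad f(x) + sum_i lambda_i a_i = (0, 0)
  -> stationarity OK
Primal feasibility (all g_i <= 0): OK
Dual feasibility (all lambda_i >= 0): OK
Complementary slackness (lambda_i * g_i(x) = 0 for all i): FAILS

Verdict: the first failing condition is complementary_slackness -> comp.

comp


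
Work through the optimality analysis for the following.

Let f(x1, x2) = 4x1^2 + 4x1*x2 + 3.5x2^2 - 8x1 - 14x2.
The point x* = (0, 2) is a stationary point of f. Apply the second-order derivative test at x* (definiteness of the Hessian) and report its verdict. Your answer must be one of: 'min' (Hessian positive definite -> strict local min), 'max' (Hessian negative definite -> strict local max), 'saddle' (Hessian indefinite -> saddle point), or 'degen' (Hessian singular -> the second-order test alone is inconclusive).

Compute the Hessian H = grad^2 f:
  H = [[8, 4], [4, 7]]
Verify stationarity: grad f(x*) = H x* + g = (0, 0).
Eigenvalues of H: 3.4689, 11.5311.
Both eigenvalues > 0, so H is positive definite -> x* is a strict local min.

min


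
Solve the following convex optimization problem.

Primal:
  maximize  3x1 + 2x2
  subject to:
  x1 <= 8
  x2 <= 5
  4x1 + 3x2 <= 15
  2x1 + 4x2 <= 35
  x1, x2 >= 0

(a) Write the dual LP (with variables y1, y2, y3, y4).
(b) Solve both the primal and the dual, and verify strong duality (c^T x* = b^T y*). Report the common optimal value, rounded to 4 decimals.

The standard primal-dual pair for 'max c^T x s.t. A x <= b, x >= 0' is:
  Dual:  min b^T y  s.t.  A^T y >= c,  y >= 0.

So the dual LP is:
  minimize  8y1 + 5y2 + 15y3 + 35y4
  subject to:
    y1 + 4y3 + 2y4 >= 3
    y2 + 3y3 + 4y4 >= 2
    y1, y2, y3, y4 >= 0

Solving the primal: x* = (3.75, 0).
  primal value c^T x* = 11.25.
Solving the dual: y* = (0, 0, 0.75, 0).
  dual value b^T y* = 11.25.
Strong duality: c^T x* = b^T y*. Confirmed.

11.25


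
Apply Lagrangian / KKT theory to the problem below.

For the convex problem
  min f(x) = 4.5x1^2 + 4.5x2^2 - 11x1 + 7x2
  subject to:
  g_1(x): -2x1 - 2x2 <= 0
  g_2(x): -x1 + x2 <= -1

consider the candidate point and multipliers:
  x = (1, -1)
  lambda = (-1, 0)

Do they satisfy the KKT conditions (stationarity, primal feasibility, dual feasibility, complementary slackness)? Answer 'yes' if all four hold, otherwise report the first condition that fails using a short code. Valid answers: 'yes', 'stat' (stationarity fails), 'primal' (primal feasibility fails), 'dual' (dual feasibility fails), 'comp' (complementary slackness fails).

Gradient of f: grad f(x) = Q x + c = (-2, -2)
Constraint values g_i(x) = a_i^T x - b_i:
  g_1((1, -1)) = 0
  g_2((1, -1)) = -1
Stationarity residual: grad f(x) + sum_i lambda_i a_i = (0, 0)
  -> stationarity OK
Primal feasibility (all g_i <= 0): OK
Dual feasibility (all lambda_i >= 0): FAILS
Complementary slackness (lambda_i * g_i(x) = 0 for all i): OK

Verdict: the first failing condition is dual_feasibility -> dual.

dual


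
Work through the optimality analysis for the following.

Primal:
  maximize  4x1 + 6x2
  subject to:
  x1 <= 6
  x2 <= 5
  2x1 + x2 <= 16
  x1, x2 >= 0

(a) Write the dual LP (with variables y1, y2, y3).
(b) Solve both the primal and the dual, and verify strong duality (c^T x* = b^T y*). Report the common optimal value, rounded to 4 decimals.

The standard primal-dual pair for 'max c^T x s.t. A x <= b, x >= 0' is:
  Dual:  min b^T y  s.t.  A^T y >= c,  y >= 0.

So the dual LP is:
  minimize  6y1 + 5y2 + 16y3
  subject to:
    y1 + 2y3 >= 4
    y2 + y3 >= 6
    y1, y2, y3 >= 0

Solving the primal: x* = (5.5, 5).
  primal value c^T x* = 52.
Solving the dual: y* = (0, 4, 2).
  dual value b^T y* = 52.
Strong duality: c^T x* = b^T y*. Confirmed.

52


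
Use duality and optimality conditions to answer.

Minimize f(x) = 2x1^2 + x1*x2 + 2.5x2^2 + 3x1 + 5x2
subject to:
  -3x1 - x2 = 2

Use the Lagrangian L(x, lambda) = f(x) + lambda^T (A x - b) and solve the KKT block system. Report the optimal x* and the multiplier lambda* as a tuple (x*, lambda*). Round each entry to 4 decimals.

Form the Lagrangian:
  L(x, lambda) = (1/2) x^T Q x + c^T x + lambda^T (A x - b)
Stationarity (grad_x L = 0): Q x + c + A^T lambda = 0.
Primal feasibility: A x = b.

This gives the KKT block system:
  [ Q   A^T ] [ x     ]   [-c ]
  [ A    0  ] [ lambda ] = [ b ]

Solving the linear system:
  x*      = (-0.3721, -0.8837)
  lambda* = (0.2093)
  f(x*)   = -2.9767

x* = (-0.3721, -0.8837), lambda* = (0.2093)


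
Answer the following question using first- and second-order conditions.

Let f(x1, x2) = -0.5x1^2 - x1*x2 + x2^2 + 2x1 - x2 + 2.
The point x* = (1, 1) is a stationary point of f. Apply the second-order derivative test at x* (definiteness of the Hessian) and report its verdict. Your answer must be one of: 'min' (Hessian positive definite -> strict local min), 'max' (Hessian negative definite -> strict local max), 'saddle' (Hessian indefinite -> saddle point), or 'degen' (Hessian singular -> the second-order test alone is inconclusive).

Compute the Hessian H = grad^2 f:
  H = [[-1, -1], [-1, 2]]
Verify stationarity: grad f(x*) = H x* + g = (0, 0).
Eigenvalues of H: -1.3028, 2.3028.
Eigenvalues have mixed signs, so H is indefinite -> x* is a saddle point.

saddle


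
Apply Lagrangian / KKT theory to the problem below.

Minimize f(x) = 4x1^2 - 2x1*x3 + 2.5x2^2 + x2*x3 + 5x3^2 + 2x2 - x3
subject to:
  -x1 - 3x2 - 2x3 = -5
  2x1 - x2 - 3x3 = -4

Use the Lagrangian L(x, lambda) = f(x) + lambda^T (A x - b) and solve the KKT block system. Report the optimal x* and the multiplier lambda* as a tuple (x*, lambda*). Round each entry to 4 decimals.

Form the Lagrangian:
  L(x, lambda) = (1/2) x^T Q x + c^T x + lambda^T (A x - b)
Stationarity (grad_x L = 0): Q x + c + A^T lambda = 0.
Primal feasibility: A x = b.

This gives the KKT block system:
  [ Q   A^T ] [ x     ]   [-c ]
  [ A    0  ] [ lambda ] = [ b ]

Solving the linear system:
  x*      = (0, 1, 1)
  lambda* = (2, 2)
  f(x*)   = 9.5

x* = (0, 1, 1), lambda* = (2, 2)


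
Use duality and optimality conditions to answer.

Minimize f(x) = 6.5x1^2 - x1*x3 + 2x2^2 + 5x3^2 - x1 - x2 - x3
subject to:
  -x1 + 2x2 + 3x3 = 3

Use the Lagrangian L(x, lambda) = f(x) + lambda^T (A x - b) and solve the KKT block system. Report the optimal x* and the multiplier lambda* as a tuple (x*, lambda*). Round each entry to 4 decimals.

Form the Lagrangian:
  L(x, lambda) = (1/2) x^T Q x + c^T x + lambda^T (A x - b)
Stationarity (grad_x L = 0): Q x + c + A^T lambda = 0.
Primal feasibility: A x = b.

This gives the KKT block system:
  [ Q   A^T ] [ x     ]   [-c ]
  [ A    0  ] [ lambda ] = [ b ]

Solving the linear system:
  x*      = (0.022, 0.833, 0.452)
  lambda* = (-1.166)
  f(x*)   = 1.0955

x* = (0.022, 0.833, 0.452), lambda* = (-1.166)


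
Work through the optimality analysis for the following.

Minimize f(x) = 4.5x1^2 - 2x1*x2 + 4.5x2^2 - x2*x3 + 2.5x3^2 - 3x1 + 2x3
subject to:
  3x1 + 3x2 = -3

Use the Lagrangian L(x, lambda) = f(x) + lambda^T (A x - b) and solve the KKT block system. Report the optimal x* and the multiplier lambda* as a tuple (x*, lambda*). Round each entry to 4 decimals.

Form the Lagrangian:
  L(x, lambda) = (1/2) x^T Q x + c^T x + lambda^T (A x - b)
Stationarity (grad_x L = 0): Q x + c + A^T lambda = 0.
Primal feasibility: A x = b.

This gives the KKT block system:
  [ Q   A^T ] [ x     ]   [-c ]
  [ A    0  ] [ lambda ] = [ b ]

Solving the linear system:
  x*      = (-0.3394, -0.6606, -0.5321)
  lambda* = (1.578)
  f(x*)   = 2.344

x* = (-0.3394, -0.6606, -0.5321), lambda* = (1.578)
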